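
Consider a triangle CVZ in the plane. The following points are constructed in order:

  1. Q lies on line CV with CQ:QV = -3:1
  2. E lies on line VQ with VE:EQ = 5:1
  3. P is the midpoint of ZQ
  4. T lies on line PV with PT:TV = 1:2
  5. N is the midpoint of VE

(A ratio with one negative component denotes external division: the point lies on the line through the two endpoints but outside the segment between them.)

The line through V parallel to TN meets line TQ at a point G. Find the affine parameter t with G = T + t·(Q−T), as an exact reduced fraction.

Work in coordinates with C = (0, 0), V = (1, 0), Z = (0, 1).
1. Q lies on line CV with CQ:QV = -3:1 ⇒ Q = (3/2, 0)
2. E lies on line VQ with VE:EQ = 5:1 ⇒ E = (17/12, 0)
3. P is the midpoint of ZQ ⇒ P = (3/4, 1/2)
4. T lies on line PV with PT:TV = 1:2 ⇒ T = (5/6, 1/3)
5. N is the midpoint of VE ⇒ N = (29/24, 0)
through V parallel to TN: direction (3/8, -1/3); meets TQ at G = (5/14, 4/7)
G = T + t·(Q−T) with t = -5/7

t = -5/7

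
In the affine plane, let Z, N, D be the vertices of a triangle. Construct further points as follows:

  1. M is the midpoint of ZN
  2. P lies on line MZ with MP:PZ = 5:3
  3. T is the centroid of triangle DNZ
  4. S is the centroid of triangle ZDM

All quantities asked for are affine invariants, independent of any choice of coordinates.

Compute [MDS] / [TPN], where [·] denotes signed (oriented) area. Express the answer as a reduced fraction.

Choose coordinates Z = (0, 0), N = (1, 0), D = (0, 1).
1. M is the midpoint of ZN ⇒ M = (1/2, 0)
2. P lies on line MZ with MP:PZ = 5:3 ⇒ P = (3/16, 0)
3. T is the centroid of triangle DNZ ⇒ T = (1/3, 1/3)
4. S is the centroid of triangle ZDM ⇒ S = (1/6, 1/3)
2·[MDS] = 1/6, 2·[TPN] = 13/48
[MDS]:[TPN] = 1/6:13/48 = 8/13

[MDS]:[TPN] = 8/13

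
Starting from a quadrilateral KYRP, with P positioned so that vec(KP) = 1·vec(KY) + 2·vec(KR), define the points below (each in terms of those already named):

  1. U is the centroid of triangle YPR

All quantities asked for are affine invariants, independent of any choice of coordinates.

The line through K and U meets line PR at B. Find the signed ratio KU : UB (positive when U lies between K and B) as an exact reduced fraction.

Assign K = (0, 0), Y = (1, 0), R = (0, 1), P = (1, 2) — the answer is frame-independent, so this choice is without loss of generality.
1. U is the centroid of triangle YPR ⇒ U = (2/3, 1)
line KU meets PR at B = (2, 3)
U = K + t·(B−K) with t = 1/3, so KU:UB = 1/3:2/3

KU:UB = 1/2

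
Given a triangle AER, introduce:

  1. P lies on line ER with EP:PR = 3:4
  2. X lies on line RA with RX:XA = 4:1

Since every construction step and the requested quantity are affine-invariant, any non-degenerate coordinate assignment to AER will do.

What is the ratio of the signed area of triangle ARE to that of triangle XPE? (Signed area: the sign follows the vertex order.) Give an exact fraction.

Work in coordinates with A = (0, 0), E = (1, 0), R = (0, 1).
1. P lies on line ER with EP:PR = 3:4 ⇒ P = (4/7, 3/7)
2. X lies on line RA with RX:XA = 4:1 ⇒ X = (0, 1/5)
2·[ARE] = -1, 2·[XPE] = -12/35
[ARE]:[XPE] = -1:-12/35 = 35/12

[ARE]:[XPE] = 35/12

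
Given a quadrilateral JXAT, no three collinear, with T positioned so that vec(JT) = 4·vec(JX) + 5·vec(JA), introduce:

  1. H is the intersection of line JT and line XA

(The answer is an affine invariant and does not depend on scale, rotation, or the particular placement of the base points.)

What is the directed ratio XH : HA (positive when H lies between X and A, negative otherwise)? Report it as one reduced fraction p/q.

Choose coordinates J = (0, 0), X = (1, 0), A = (0, 1), T = (4, 5).
1. H is the intersection of line JT and line XA ⇒ H = (4/9, 5/9)
H = X + t·(A−X) with t = 5/9, so XH:HA = t:(1−t) = 5/9:4/9

XH:HA = 5/4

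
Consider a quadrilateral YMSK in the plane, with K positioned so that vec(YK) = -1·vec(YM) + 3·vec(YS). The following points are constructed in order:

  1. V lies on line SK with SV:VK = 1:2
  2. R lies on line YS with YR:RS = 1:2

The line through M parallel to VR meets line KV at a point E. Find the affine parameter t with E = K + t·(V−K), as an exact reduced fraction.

t = 15/4

Assign Y = (0, 0), M = (1, 0), S = (0, 1), K = (-1, 3) — the answer is frame-independent, so this choice is without loss of generality.
1. V lies on line SK with SV:VK = 1:2 ⇒ V = (-1/3, 5/3)
2. R lies on line YS with YR:RS = 1:2 ⇒ R = (0, 1/3)
through M parallel to VR: direction (1/3, -4/3); meets KV at E = (3/2, -2)
E = K + t·(V−K) with t = 15/4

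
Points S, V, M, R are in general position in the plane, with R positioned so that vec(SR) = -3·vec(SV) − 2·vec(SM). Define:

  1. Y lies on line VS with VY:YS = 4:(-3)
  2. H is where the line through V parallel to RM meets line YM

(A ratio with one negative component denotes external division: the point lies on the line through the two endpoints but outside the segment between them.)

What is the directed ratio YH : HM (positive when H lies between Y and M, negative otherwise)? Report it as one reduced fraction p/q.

YH:HM = -2

Set S = (0, 0), V = (1, 0), M = (0, 1), R = (-3, -2); any affine frame gives the same invariant.
1. Y lies on line VS with VY:YS = 4:(-3) ⇒ Y = (-3, 0)
2. H is where the line through V parallel to RM meets line YM ⇒ H = (3, 2)
H = Y + t·(M−Y) with t = 2, so YH:HM = t:(1−t) = 2:-1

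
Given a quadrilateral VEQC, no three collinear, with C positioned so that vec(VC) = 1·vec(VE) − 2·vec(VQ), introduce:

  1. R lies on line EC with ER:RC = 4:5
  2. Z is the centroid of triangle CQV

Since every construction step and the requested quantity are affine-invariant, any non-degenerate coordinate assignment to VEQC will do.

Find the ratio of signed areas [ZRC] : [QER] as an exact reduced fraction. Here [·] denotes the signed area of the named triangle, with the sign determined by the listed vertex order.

Assign V = (0, 0), E = (1, 0), Q = (0, 1), C = (1, -2) — the answer is frame-independent, so this choice is without loss of generality.
1. R lies on line EC with ER:RC = 4:5 ⇒ R = (1, -8/9)
2. Z is the centroid of triangle CQV ⇒ Z = (1/3, -1/3)
2·[ZRC] = -20/27, 2·[QER] = -8/9
[ZRC]:[QER] = -20/27:-8/9 = 5/6

[ZRC]:[QER] = 5/6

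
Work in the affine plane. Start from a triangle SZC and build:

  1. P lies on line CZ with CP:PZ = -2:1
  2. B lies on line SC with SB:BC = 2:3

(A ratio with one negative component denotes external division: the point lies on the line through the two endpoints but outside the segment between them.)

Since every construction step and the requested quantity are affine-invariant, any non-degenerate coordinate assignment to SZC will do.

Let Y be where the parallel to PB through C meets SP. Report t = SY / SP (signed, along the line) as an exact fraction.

t = 5/2

Choose coordinates S = (0, 0), Z = (1, 0), C = (0, 1).
1. P lies on line CZ with CP:PZ = -2:1 ⇒ P = (2, -1)
2. B lies on line SC with SB:BC = 2:3 ⇒ B = (0, 2/5)
through C parallel to PB: direction (-2, 7/5); meets SP at Y = (5, -5/2)
Y = S + t·(P−S) with t = 5/2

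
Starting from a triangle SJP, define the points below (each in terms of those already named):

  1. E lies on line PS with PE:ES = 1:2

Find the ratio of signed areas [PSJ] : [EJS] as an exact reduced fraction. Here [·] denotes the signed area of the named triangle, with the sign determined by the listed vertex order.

Assign S = (0, 0), J = (1, 0), P = (0, 1) — the answer is frame-independent, so this choice is without loss of generality.
1. E lies on line PS with PE:ES = 1:2 ⇒ E = (0, 2/3)
2·[PSJ] = 1, 2·[EJS] = -2/3
[PSJ]:[EJS] = 1:-2/3 = -3/2

[PSJ]:[EJS] = -3/2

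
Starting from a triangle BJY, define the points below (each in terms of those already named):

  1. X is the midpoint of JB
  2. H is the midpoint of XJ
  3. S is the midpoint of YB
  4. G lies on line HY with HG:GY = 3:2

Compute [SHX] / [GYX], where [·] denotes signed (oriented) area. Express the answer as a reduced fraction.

[SHX]:[GYX] = -5/4

Work in coordinates with B = (0, 0), J = (1, 0), Y = (0, 1).
1. X is the midpoint of JB ⇒ X = (1/2, 0)
2. H is the midpoint of XJ ⇒ H = (3/4, 0)
3. S is the midpoint of YB ⇒ S = (0, 1/2)
4. G lies on line HY with HG:GY = 3:2 ⇒ G = (3/10, 3/5)
2·[SHX] = -1/8, 2·[GYX] = 1/10
[SHX]:[GYX] = -1/8:1/10 = -5/4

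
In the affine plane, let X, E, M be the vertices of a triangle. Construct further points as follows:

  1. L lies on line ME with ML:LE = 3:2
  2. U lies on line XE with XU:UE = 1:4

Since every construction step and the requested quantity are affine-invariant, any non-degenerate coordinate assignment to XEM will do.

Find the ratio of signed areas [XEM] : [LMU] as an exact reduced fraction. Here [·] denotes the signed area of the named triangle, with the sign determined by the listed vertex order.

[XEM]:[LMU] = 25/12

Choose coordinates X = (0, 0), E = (1, 0), M = (0, 1).
1. L lies on line ME with ML:LE = 3:2 ⇒ L = (3/5, 2/5)
2. U lies on line XE with XU:UE = 1:4 ⇒ U = (1/5, 0)
2·[XEM] = 1, 2·[LMU] = 12/25
[XEM]:[LMU] = 1:12/25 = 25/12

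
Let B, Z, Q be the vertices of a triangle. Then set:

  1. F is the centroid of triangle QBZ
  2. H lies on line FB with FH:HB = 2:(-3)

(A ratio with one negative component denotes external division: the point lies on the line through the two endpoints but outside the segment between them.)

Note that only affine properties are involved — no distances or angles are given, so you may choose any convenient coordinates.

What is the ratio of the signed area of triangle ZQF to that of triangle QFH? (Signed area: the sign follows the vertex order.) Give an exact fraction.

Choose coordinates B = (0, 0), Z = (1, 0), Q = (0, 1).
1. F is the centroid of triangle QBZ ⇒ F = (1/3, 1/3)
2. H lies on line FB with FH:HB = 2:(-3) ⇒ H = (1, 1)
2·[ZQF] = 1/3, 2·[QFH] = 2/3
[ZQF]:[QFH] = 1/3:2/3 = 1/2

[ZQF]:[QFH] = 1/2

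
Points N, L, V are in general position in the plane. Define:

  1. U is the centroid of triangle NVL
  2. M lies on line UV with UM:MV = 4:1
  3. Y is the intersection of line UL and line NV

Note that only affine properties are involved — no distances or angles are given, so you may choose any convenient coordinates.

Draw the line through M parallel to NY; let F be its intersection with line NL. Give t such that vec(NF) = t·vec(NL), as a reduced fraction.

t = 1/15

Assign N = (0, 0), L = (1, 0), V = (0, 1) — the answer is frame-independent, so this choice is without loss of generality.
1. U is the centroid of triangle NVL ⇒ U = (1/3, 1/3)
2. M lies on line UV with UM:MV = 4:1 ⇒ M = (1/15, 13/15)
3. Y is the intersection of line UL and line NV ⇒ Y = (0, 1/2)
through M parallel to NY: direction (0, 1/2); meets NL at F = (1/15, 0)
F = N + t·(L−N) with t = 1/15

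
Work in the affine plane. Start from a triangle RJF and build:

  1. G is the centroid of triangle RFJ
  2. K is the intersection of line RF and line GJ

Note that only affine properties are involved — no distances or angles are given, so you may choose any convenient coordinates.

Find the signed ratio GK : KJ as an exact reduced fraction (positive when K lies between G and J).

Work in coordinates with R = (0, 0), J = (1, 0), F = (0, 1).
1. G is the centroid of triangle RFJ ⇒ G = (1/3, 1/3)
2. K is the intersection of line RF and line GJ ⇒ K = (0, 1/2)
K = G + t·(J−G) with t = -1/2, so GK:KJ = t:(1−t) = -1/2:3/2

GK:KJ = -1/3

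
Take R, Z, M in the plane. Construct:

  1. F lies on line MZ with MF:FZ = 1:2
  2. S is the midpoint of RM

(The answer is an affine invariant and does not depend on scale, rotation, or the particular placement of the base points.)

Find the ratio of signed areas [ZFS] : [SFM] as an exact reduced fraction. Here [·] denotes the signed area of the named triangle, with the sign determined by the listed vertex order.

Set R = (0, 0), Z = (1, 0), M = (0, 1); any affine frame gives the same invariant.
1. F lies on line MZ with MF:FZ = 1:2 ⇒ F = (1/3, 2/3)
2. S is the midpoint of RM ⇒ S = (0, 1/2)
2·[ZFS] = 1/3, 2·[SFM] = 1/6
[ZFS]:[SFM] = 1/3:1/6 = 2

[ZFS]:[SFM] = 2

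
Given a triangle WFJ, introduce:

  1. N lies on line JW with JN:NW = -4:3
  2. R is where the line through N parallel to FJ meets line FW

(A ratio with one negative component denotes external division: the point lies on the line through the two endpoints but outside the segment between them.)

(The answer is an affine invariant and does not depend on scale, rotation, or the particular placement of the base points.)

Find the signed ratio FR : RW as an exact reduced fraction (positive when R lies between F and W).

Work in coordinates with W = (0, 0), F = (1, 0), J = (0, 1).
1. N lies on line JW with JN:NW = -4:3 ⇒ N = (0, -3)
2. R is where the line through N parallel to FJ meets line FW ⇒ R = (-3, 0)
R = F + t·(W−F) with t = 4, so FR:RW = t:(1−t) = 4:-3

FR:RW = -4/3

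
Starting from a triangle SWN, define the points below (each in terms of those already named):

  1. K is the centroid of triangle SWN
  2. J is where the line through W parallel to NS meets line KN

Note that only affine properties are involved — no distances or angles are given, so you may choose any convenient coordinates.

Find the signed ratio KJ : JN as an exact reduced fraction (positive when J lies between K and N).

KJ:JN = -2/3

Work in coordinates with S = (0, 0), W = (1, 0), N = (0, 1).
1. K is the centroid of triangle SWN ⇒ K = (1/3, 1/3)
2. J is where the line through W parallel to NS meets line KN ⇒ J = (1, -1)
J = K + t·(N−K) with t = -2, so KJ:JN = t:(1−t) = -2:3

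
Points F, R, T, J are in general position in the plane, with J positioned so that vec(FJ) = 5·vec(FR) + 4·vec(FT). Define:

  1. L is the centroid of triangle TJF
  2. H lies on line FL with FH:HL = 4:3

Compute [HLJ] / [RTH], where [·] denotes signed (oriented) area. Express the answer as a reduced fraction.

Set F = (0, 0), R = (1, 0), T = (0, 1), J = (5, 4); any affine frame gives the same invariant.
1. L is the centroid of triangle TJF ⇒ L = (5/3, 5/3)
2. H lies on line FL with FH:HL = 4:3 ⇒ H = (20/21, 20/21)
2·[HLJ] = -5/7, 2·[RTH] = -19/21
[HLJ]:[RTH] = -5/7:-19/21 = 15/19

[HLJ]:[RTH] = 15/19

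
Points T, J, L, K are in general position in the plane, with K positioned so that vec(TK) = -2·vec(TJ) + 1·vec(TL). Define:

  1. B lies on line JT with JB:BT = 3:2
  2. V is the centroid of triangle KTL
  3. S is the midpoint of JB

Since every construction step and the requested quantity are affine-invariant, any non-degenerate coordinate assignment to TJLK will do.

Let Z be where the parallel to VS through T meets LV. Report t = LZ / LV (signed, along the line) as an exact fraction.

t = 41/27

Set T = (0, 0), J = (1, 0), L = (0, 1), K = (-2, 1); any affine frame gives the same invariant.
1. B lies on line JT with JB:BT = 3:2 ⇒ B = (2/5, 0)
2. V is the centroid of triangle KTL ⇒ V = (-2/3, 2/3)
3. S is the midpoint of JB ⇒ S = (7/10, 0)
through T parallel to VS: direction (41/30, -2/3); meets LV at Z = (-82/81, 40/81)
Z = L + t·(V−L) with t = 41/27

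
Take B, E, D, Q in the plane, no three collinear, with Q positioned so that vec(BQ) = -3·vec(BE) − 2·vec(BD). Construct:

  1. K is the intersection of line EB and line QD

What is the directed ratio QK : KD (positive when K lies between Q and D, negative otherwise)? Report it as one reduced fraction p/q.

Set B = (0, 0), E = (1, 0), D = (0, 1), Q = (-3, -2); any affine frame gives the same invariant.
1. K is the intersection of line EB and line QD ⇒ K = (-1, 0)
K = Q + t·(D−Q) with t = 2/3, so QK:KD = t:(1−t) = 2/3:1/3

QK:KD = 2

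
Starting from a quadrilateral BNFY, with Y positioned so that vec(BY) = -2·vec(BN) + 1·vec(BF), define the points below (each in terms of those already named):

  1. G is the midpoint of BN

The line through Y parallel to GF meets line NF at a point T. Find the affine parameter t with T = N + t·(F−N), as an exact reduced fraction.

t = 5

Set B = (0, 0), N = (1, 0), F = (0, 1), Y = (-2, 1); any affine frame gives the same invariant.
1. G is the midpoint of BN ⇒ G = (1/2, 0)
through Y parallel to GF: direction (-1/2, 1); meets NF at T = (-4, 5)
T = N + t·(F−N) with t = 5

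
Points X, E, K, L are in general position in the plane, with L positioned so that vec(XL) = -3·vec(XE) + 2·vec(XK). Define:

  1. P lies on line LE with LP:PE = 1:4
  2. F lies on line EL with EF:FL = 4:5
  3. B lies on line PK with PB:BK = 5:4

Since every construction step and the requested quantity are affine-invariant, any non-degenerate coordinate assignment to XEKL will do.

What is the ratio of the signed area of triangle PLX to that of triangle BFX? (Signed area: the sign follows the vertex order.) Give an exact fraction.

Work in coordinates with X = (0, 0), E = (1, 0), K = (0, 1), L = (-3, 2).
1. P lies on line LE with LP:PE = 1:4 ⇒ P = (-11/5, 8/5)
2. F lies on line EL with EF:FL = 4:5 ⇒ F = (-7/9, 8/9)
3. B lies on line PK with PB:BK = 5:4 ⇒ B = (-44/45, 19/15)
2·[PLX] = 2/5, 2·[BFX] = 47/405
[PLX]:[BFX] = 2/5:47/405 = 162/47

[PLX]:[BFX] = 162/47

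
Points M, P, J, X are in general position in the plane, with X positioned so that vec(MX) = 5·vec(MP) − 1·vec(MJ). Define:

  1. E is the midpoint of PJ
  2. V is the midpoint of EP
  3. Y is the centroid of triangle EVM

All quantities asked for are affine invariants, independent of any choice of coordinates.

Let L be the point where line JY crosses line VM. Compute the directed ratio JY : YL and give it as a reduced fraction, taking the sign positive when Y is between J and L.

JY:YL = 8

Set M = (0, 0), P = (1, 0), J = (0, 1), X = (5, -1); any affine frame gives the same invariant.
1. E is the midpoint of PJ ⇒ E = (1/2, 1/2)
2. V is the midpoint of EP ⇒ V = (3/4, 1/4)
3. Y is the centroid of triangle EVM ⇒ Y = (5/12, 1/4)
line JY meets VM at L = (15/32, 5/32)
Y = J + t·(L−J) with t = 8/9, so JY:YL = 8/9:1/9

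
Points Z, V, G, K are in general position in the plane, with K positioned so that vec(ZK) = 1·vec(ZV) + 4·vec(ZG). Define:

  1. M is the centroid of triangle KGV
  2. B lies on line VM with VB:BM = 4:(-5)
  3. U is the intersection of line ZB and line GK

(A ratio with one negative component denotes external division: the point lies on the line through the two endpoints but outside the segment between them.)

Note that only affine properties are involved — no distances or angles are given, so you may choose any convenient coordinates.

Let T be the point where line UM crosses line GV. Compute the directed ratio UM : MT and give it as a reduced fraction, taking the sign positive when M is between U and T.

Assign Z = (0, 0), V = (1, 0), G = (0, 1), K = (1, 4) — the answer is frame-independent, so this choice is without loss of generality.
1. M is the centroid of triangle KGV ⇒ M = (2/3, 5/3)
2. B lies on line VM with VB:BM = 4:(-5) ⇒ B = (7/3, -20/3)
3. U is the intersection of line ZB and line GK ⇒ U = (-7/41, 20/41)
line UM meets GV at T = (7/62, 55/62)
M = U + t·(T−U) with t = 62/21, so UM:MT = 62/21:-41/21

UM:MT = -62/41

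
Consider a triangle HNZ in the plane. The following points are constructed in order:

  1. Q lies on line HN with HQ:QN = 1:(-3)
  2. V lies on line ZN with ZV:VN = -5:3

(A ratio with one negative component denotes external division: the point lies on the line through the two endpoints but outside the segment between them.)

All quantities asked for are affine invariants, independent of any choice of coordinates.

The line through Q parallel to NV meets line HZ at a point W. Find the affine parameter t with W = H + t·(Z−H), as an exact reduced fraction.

Set H = (0, 0), N = (1, 0), Z = (0, 1); any affine frame gives the same invariant.
1. Q lies on line HN with HQ:QN = 1:(-3) ⇒ Q = (-1/2, 0)
2. V lies on line ZN with ZV:VN = -5:3 ⇒ V = (5/2, -3/2)
through Q parallel to NV: direction (3/2, -3/2); meets HZ at W = (0, -1/2)
W = H + t·(Z−H) with t = -1/2

t = -1/2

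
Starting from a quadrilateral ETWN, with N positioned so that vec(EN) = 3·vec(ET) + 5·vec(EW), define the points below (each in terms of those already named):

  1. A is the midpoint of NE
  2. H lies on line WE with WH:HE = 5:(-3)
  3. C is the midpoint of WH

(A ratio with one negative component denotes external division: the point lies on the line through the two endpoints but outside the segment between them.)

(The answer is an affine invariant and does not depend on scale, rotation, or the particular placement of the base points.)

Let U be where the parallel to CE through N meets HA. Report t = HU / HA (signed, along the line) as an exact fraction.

t = 2

Set E = (0, 0), T = (1, 0), W = (0, 1), N = (3, 5); any affine frame gives the same invariant.
1. A is the midpoint of NE ⇒ A = (3/2, 5/2)
2. H lies on line WE with WH:HE = 5:(-3) ⇒ H = (0, -3/2)
3. C is the midpoint of WH ⇒ C = (0, -1/4)
through N parallel to CE: direction (0, 1/4); meets HA at U = (3, 13/2)
U = H + t·(A−H) with t = 2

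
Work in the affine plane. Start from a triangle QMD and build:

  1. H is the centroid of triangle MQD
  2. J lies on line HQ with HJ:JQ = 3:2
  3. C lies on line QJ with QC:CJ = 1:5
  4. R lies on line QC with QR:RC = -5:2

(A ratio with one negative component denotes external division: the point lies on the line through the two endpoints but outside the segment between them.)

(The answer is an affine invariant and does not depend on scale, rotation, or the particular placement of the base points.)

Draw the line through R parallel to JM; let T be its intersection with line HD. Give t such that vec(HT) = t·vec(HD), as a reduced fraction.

t = -5/9

Assign Q = (0, 0), M = (1, 0), D = (0, 1) — the answer is frame-independent, so this choice is without loss of generality.
1. H is the centroid of triangle MQD ⇒ H = (1/3, 1/3)
2. J lies on line HQ with HJ:JQ = 3:2 ⇒ J = (2/15, 2/15)
3. C lies on line QJ with QC:CJ = 1:5 ⇒ C = (1/45, 1/45)
4. R lies on line QC with QR:RC = -5:2 ⇒ R = (1/27, 1/27)
through R parallel to JM: direction (13/15, -2/15); meets HD at T = (14/27, -1/27)
T = H + t·(D−H) with t = -5/9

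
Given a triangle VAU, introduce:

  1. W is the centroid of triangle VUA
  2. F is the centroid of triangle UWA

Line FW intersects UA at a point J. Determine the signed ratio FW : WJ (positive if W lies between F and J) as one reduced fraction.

FW:WJ = -2/3

Assign V = (0, 0), A = (1, 0), U = (0, 1) — the answer is frame-independent, so this choice is without loss of generality.
1. W is the centroid of triangle VUA ⇒ W = (1/3, 1/3)
2. F is the centroid of triangle UWA ⇒ F = (4/9, 4/9)
line FW meets UA at J = (1/2, 1/2)
W = F + t·(J−F) with t = -2, so FW:WJ = -2:3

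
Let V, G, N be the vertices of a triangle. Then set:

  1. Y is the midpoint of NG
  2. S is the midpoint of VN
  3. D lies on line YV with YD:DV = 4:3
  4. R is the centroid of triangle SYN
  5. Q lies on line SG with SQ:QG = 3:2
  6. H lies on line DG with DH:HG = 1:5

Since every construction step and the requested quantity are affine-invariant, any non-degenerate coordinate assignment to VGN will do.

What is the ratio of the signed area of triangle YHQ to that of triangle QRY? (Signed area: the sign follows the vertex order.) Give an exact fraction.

Assign V = (0, 0), G = (1, 0), N = (0, 1) — the answer is frame-independent, so this choice is without loss of generality.
1. Y is the midpoint of NG ⇒ Y = (1/2, 1/2)
2. S is the midpoint of VN ⇒ S = (0, 1/2)
3. D lies on line YV with YD:DV = 4:3 ⇒ D = (3/14, 3/14)
4. R is the centroid of triangle SYN ⇒ R = (1/6, 2/3)
5. Q lies on line SG with SQ:QG = 3:2 ⇒ Q = (3/5, 1/5)
6. H lies on line DG with DH:HG = 1:5 ⇒ H = (29/84, 5/28)
2·[YHQ] = 11/140, 2·[QRY] = -1/12
[YHQ]:[QRY] = 11/140:-1/12 = -33/35

[YHQ]:[QRY] = -33/35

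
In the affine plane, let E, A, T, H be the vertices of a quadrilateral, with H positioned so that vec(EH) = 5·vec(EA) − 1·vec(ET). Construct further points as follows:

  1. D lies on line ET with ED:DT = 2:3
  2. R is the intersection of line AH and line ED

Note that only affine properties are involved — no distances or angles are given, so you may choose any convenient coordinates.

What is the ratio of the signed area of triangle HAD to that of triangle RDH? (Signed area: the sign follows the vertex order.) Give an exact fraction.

[HAD]:[RDH] = 4/5

Work in coordinates with E = (0, 0), A = (1, 0), T = (0, 1), H = (5, -1).
1. D lies on line ET with ED:DT = 2:3 ⇒ D = (0, 2/5)
2. R is the intersection of line AH and line ED ⇒ R = (0, 1/4)
2·[HAD] = -3/5, 2·[RDH] = -3/4
[HAD]:[RDH] = -3/5:-3/4 = 4/5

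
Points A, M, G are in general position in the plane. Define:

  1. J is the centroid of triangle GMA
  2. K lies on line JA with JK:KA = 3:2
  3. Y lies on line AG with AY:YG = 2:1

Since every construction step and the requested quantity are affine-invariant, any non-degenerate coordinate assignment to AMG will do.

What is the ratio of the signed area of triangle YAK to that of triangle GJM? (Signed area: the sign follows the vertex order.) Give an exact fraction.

[YAK]:[GJM] = 4/15

Set A = (0, 0), M = (1, 0), G = (0, 1); any affine frame gives the same invariant.
1. J is the centroid of triangle GMA ⇒ J = (1/3, 1/3)
2. K lies on line JA with JK:KA = 3:2 ⇒ K = (2/15, 2/15)
3. Y lies on line AG with AY:YG = 2:1 ⇒ Y = (0, 2/3)
2·[YAK] = 4/45, 2·[GJM] = 1/3
[YAK]:[GJM] = 4/45:1/3 = 4/15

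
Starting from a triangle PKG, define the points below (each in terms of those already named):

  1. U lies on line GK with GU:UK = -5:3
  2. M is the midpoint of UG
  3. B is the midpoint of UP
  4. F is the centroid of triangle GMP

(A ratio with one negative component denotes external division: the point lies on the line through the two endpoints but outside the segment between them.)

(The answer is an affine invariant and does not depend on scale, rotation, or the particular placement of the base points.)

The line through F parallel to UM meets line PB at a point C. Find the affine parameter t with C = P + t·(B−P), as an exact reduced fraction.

t = 4/3

Set P = (0, 0), K = (1, 0), G = (0, 1); any affine frame gives the same invariant.
1. U lies on line GK with GU:UK = -5:3 ⇒ U = (5/2, -3/2)
2. M is the midpoint of UG ⇒ M = (5/4, -1/4)
3. B is the midpoint of UP ⇒ B = (5/4, -3/4)
4. F is the centroid of triangle GMP ⇒ F = (5/12, 1/4)
through F parallel to UM: direction (-5/4, 5/4); meets PB at C = (5/3, -1)
C = P + t·(B−P) with t = 4/3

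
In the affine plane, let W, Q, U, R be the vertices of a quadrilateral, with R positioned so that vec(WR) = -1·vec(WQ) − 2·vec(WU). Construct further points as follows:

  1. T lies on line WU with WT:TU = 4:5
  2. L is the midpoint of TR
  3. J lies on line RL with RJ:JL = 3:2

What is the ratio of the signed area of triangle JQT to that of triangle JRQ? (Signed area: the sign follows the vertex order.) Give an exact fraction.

Assign W = (0, 0), Q = (1, 0), U = (0, 1), R = (-1, -2) — the answer is frame-independent, so this choice is without loss of generality.
1. T lies on line WU with WT:TU = 4:5 ⇒ T = (0, 4/9)
2. L is the midpoint of TR ⇒ L = (-1/2, -7/9)
3. J lies on line RL with RJ:JL = 3:2 ⇒ J = (-7/10, -19/15)
2·[JQT] = 91/45, 2·[JRQ] = 13/15
[JQT]:[JRQ] = 91/45:13/15 = 7/3

[JQT]:[JRQ] = 7/3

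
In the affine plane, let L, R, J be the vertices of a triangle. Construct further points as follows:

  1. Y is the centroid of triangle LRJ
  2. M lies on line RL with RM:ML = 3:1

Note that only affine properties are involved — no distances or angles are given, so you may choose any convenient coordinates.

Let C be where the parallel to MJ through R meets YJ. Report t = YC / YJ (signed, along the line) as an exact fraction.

t = -7/2

Choose coordinates L = (0, 0), R = (1, 0), J = (0, 1).
1. Y is the centroid of triangle LRJ ⇒ Y = (1/3, 1/3)
2. M lies on line RL with RM:ML = 3:1 ⇒ M = (1/4, 0)
through R parallel to MJ: direction (-1/4, 1); meets YJ at C = (3/2, -2)
C = Y + t·(J−Y) with t = -7/2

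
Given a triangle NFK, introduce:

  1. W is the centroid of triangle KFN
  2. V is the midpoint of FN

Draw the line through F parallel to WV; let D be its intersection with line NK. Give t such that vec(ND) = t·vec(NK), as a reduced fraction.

Assign N = (0, 0), F = (1, 0), K = (0, 1) — the answer is frame-independent, so this choice is without loss of generality.
1. W is the centroid of triangle KFN ⇒ W = (1/3, 1/3)
2. V is the midpoint of FN ⇒ V = (1/2, 0)
through F parallel to WV: direction (1/6, -1/3); meets NK at D = (0, 2)
D = N + t·(K−N) with t = 2

t = 2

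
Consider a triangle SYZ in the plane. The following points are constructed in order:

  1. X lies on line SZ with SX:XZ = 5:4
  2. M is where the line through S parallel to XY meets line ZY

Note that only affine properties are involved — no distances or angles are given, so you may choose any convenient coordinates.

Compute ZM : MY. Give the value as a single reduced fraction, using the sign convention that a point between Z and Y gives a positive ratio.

Choose coordinates S = (0, 0), Y = (1, 0), Z = (0, 1).
1. X lies on line SZ with SX:XZ = 5:4 ⇒ X = (0, 5/9)
2. M is where the line through S parallel to XY meets line ZY ⇒ M = (9/4, -5/4)
M = Z + t·(Y−Z) with t = 9/4, so ZM:MY = t:(1−t) = 9/4:-5/4

ZM:MY = -9/5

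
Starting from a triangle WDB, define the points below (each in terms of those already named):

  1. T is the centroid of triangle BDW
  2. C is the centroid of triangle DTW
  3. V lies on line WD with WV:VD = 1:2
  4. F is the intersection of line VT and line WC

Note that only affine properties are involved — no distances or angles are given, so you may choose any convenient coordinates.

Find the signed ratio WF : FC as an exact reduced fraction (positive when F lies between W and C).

Assign W = (0, 0), D = (1, 0), B = (0, 1) — the answer is frame-independent, so this choice is without loss of generality.
1. T is the centroid of triangle BDW ⇒ T = (1/3, 1/3)
2. C is the centroid of triangle DTW ⇒ C = (4/9, 1/9)
3. V lies on line WD with WV:VD = 1:2 ⇒ V = (1/3, 0)
4. F is the intersection of line VT and line WC ⇒ F = (1/3, 1/12)
F = W + t·(C−W) with t = 3/4, so WF:FC = t:(1−t) = 3/4:1/4

WF:FC = 3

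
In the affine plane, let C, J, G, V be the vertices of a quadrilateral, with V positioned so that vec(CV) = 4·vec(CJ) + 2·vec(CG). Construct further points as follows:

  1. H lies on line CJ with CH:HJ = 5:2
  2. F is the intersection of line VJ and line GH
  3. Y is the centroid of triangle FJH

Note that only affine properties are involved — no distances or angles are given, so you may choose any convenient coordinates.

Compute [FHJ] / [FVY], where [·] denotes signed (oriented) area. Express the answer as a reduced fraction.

[FHJ]:[FVY] = -2/11

Assign C = (0, 0), J = (1, 0), G = (0, 1), V = (4, 2) — the answer is frame-independent, so this choice is without loss of generality.
1. H lies on line CJ with CH:HJ = 5:2 ⇒ H = (5/7, 0)
2. F is the intersection of line VJ and line GH ⇒ F = (25/31, -4/31)
3. Y is the centroid of triangle FJH ⇒ Y = (547/651, -4/93)
2·[FHJ] = -8/217, 2·[FVY] = 44/217
[FHJ]:[FVY] = -8/217:44/217 = -2/11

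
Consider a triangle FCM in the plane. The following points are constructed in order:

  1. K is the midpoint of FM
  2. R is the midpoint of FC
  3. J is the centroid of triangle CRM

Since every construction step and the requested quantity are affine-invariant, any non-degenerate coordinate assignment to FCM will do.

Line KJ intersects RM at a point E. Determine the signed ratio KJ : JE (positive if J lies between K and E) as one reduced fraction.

KJ:JE = -5/2

Set F = (0, 0), C = (1, 0), M = (0, 1); any affine frame gives the same invariant.
1. K is the midpoint of FM ⇒ K = (0, 1/2)
2. R is the midpoint of FC ⇒ R = (1/2, 0)
3. J is the centroid of triangle CRM ⇒ J = (1/2, 1/3)
line KJ meets RM at E = (3/10, 2/5)
J = K + t·(E−K) with t = 5/3, so KJ:JE = 5/3:-2/3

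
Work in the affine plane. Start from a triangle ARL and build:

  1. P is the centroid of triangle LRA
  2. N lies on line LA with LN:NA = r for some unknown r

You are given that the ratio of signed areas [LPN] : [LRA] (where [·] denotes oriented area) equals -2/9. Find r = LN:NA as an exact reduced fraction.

Choose coordinates A = (0, 0), R = (1, 0), L = (0, 1).
1. P is the centroid of triangle LRA ⇒ P = (1/3, 1/3)
2. With LN:NA = r, write λ = r/(r+1) so N = L + λ·(A−L); N is affine-linear in λ
Every point depending on N is an affine combination of N and λ-independent points, so each such coordinate is linear in λ; the λ² term in each signed area is a multiple of (A−L)×(A−L) = 0, so 2·[LPN] and 2·[LRA] are each linear in λ. Evaluating at λ=0 and λ=1:
  2·[LPN] = -1/3·λ,   2·[LRA] = -1
So [LPN]:[LRA] = (-1/3·λ) / (-1). Setting this equal to -2/9:
  -1/3·λ = -2/9·(-1)  ⇒  λ = -2/3
Then r = λ/(1−λ) = (-2/3)/(5/3) = -2/5. Check: with r = -2/5, N = (0, 5/3) and [LPN]:[LRA] = -2/9 as required.

r = -2/5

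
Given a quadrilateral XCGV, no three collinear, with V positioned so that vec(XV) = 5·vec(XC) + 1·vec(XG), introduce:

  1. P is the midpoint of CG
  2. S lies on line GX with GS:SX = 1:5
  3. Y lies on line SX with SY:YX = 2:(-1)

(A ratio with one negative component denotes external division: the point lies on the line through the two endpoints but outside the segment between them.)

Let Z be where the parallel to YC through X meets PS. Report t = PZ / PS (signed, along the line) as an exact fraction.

Choose coordinates X = (0, 0), C = (1, 0), G = (0, 1), V = (5, 1).
1. P is the midpoint of CG ⇒ P = (1/2, 1/2)
2. S lies on line GX with GS:SX = 1:5 ⇒ S = (0, 5/6)
3. Y lies on line SX with SY:YX = 2:(-1) ⇒ Y = (0, -5/6)
through X parallel to YC: direction (1, 5/6); meets PS at Z = (5/9, 25/54)
Z = P + t·(S−P) with t = -1/9

t = -1/9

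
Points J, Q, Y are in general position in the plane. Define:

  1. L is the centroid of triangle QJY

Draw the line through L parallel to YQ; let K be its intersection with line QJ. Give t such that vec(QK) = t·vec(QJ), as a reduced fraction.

t = 1/3

Set J = (0, 0), Q = (1, 0), Y = (0, 1); any affine frame gives the same invariant.
1. L is the centroid of triangle QJY ⇒ L = (1/3, 1/3)
through L parallel to YQ: direction (1, -1); meets QJ at K = (2/3, 0)
K = Q + t·(J−Q) with t = 1/3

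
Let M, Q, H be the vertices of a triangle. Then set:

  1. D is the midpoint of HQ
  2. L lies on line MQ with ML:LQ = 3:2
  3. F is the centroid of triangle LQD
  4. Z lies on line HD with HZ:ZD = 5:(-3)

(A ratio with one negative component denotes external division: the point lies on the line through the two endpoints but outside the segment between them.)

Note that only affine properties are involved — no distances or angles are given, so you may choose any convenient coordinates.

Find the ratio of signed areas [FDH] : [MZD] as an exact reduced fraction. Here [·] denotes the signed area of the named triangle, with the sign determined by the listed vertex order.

Choose coordinates M = (0, 0), Q = (1, 0), H = (0, 1).
1. D is the midpoint of HQ ⇒ D = (1/2, 1/2)
2. L lies on line MQ with ML:LQ = 3:2 ⇒ L = (3/5, 0)
3. F is the centroid of triangle LQD ⇒ F = (7/10, 1/6)
4. Z lies on line HD with HZ:ZD = 5:(-3) ⇒ Z = (5/4, -1/4)
2·[FDH] = 1/15, 2·[MZD] = 3/4
[FDH]:[MZD] = 1/15:3/4 = 4/45

[FDH]:[MZD] = 4/45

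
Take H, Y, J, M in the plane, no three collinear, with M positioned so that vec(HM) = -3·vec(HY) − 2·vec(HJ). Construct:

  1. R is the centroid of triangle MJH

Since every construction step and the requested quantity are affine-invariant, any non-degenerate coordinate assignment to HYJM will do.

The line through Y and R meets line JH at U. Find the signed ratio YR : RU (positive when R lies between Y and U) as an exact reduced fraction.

Choose coordinates H = (0, 0), Y = (1, 0), J = (0, 1), M = (-3, -2).
1. R is the centroid of triangle MJH ⇒ R = (-1, -1/3)
line YR meets JH at U = (0, -1/6)
R = Y + t·(U−Y) with t = 2, so YR:RU = 2:-1

YR:RU = -2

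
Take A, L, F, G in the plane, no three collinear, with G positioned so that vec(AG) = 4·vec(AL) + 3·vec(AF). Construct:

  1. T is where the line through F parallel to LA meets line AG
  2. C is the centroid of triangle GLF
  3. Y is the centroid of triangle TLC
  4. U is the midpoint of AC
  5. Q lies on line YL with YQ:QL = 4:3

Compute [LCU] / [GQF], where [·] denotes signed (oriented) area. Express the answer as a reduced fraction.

[LCU]:[GQF] = -7/52

Assign A = (0, 0), L = (1, 0), F = (0, 1), G = (4, 3) — the answer is frame-independent, so this choice is without loss of generality.
1. T is where the line through F parallel to LA meets line AG ⇒ T = (4/3, 1)
2. C is the centroid of triangle GLF ⇒ C = (5/3, 4/3)
3. Y is the centroid of triangle TLC ⇒ Y = (4/3, 7/9)
4. U is the midpoint of AC ⇒ U = (5/6, 2/3)
5. Q lies on line YL with YQ:QL = 4:3 ⇒ Q = (8/7, 1/3)
2·[LCU] = 2/3, 2·[GQF] = -104/21
[LCU]:[GQF] = 2/3:-104/21 = -7/52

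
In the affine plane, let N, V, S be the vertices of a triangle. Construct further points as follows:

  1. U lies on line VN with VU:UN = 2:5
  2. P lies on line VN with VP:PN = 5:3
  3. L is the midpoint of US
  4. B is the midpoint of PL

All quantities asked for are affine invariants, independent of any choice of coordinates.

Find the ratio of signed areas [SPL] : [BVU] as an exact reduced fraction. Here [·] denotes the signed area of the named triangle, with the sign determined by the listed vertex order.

Choose coordinates N = (0, 0), V = (1, 0), S = (0, 1).
1. U lies on line VN with VU:UN = 2:5 ⇒ U = (5/7, 0)
2. P lies on line VN with VP:PN = 5:3 ⇒ P = (3/8, 0)
3. L is the midpoint of US ⇒ L = (5/14, 1/2)
4. B is the midpoint of PL ⇒ B = (41/112, 1/4)
2·[SPL] = 19/112, 2·[BVU] = -1/14
[SPL]:[BVU] = 19/112:-1/14 = -19/8

[SPL]:[BVU] = -19/8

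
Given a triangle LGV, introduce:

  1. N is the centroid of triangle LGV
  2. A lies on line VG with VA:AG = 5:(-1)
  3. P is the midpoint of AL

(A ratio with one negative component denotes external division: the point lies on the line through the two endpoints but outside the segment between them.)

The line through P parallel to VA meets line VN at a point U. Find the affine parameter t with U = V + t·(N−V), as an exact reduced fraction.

t = 3/2

Work in coordinates with L = (0, 0), G = (1, 0), V = (0, 1).
1. N is the centroid of triangle LGV ⇒ N = (1/3, 1/3)
2. A lies on line VG with VA:AG = 5:(-1) ⇒ A = (5/4, -1/4)
3. P is the midpoint of AL ⇒ P = (5/8, -1/8)
through P parallel to VA: direction (5/4, -5/4); meets VN at U = (1/2, 0)
U = V + t·(N−V) with t = 3/2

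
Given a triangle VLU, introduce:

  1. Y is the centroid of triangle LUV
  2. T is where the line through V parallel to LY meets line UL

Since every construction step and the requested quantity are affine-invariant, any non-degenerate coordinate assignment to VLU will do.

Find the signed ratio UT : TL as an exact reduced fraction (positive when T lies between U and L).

UT:TL = -2

Set V = (0, 0), L = (1, 0), U = (0, 1); any affine frame gives the same invariant.
1. Y is the centroid of triangle LUV ⇒ Y = (1/3, 1/3)
2. T is where the line through V parallel to LY meets line UL ⇒ T = (2, -1)
T = U + t·(L−U) with t = 2, so UT:TL = t:(1−t) = 2:-1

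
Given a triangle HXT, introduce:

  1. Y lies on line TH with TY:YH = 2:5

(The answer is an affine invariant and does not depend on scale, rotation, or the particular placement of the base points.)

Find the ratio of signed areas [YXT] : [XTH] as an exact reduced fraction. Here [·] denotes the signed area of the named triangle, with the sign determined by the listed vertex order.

Assign H = (0, 0), X = (1, 0), T = (0, 1) — the answer is frame-independent, so this choice is without loss of generality.
1. Y lies on line TH with TY:YH = 2:5 ⇒ Y = (0, 5/7)
2·[YXT] = 2/7, 2·[XTH] = 1
[YXT]:[XTH] = 2/7:1 = 2/7

[YXT]:[XTH] = 2/7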